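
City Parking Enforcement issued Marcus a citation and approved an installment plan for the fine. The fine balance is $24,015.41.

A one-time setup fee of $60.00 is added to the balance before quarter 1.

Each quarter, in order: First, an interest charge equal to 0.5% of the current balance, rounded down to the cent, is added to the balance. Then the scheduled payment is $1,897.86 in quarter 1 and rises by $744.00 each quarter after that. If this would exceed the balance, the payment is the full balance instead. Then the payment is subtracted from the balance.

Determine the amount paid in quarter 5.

$4,873.86

# | Opening | Interest | Payment | End bal
1 | $24,075.41 | $120.37 | $1,897.86 | $22,297.92
2 | $22,297.92 | $111.48 | $2,641.86 | $19,767.54
3 | $19,767.54 | $98.83 | $3,385.86 | $16,480.51
4 | $16,480.51 | $82.40 | $4,129.86 | $12,433.05
5 | $12,433.05 | $62.16 | $4,873.86 | $7,621.35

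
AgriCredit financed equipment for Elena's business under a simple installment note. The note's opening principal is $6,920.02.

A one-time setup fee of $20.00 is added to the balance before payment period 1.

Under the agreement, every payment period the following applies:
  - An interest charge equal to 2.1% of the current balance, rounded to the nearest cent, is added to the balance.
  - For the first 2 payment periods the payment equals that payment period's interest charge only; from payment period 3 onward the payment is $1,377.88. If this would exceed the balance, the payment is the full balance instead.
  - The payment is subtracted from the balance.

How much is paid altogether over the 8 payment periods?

$7,706.78

Payment period 1: opening $6,940.02; interest $145.74 → $7,085.76; payment $145.74; balance $6,940.02
Payment period 2: opening $6,940.02; interest $145.74 → $7,085.76; payment $145.74; balance $6,940.02
Payment period 3: opening $6,940.02; interest $145.74 → $7,085.76; payment $1,377.88; balance $5,707.88
Payment period 4: opening $5,707.88; interest $119.87 → $5,827.75; payment $1,377.88; balance $4,449.87
Payment period 5: opening $4,449.87; interest $93.45 → $4,543.32; payment $1,377.88; balance $3,165.44
Payment period 6: opening $3,165.44; interest $66.47 → $3,231.91; payment $1,377.88; balance $1,854.03
Payment period 7: opening $1,854.03; interest $38.93 → $1,892.96; payment $1,377.88; balance $515.08
Payment period 8: opening $515.08; interest $10.82 → $525.90; payment $525.90; balance $0.00
Total paid: $7,706.78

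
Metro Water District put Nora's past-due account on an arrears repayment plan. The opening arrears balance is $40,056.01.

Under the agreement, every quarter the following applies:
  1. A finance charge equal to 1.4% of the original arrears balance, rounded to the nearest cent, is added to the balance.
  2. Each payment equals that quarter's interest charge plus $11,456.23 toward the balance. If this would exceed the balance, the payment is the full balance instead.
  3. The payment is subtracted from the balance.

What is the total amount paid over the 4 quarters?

$42,299.13

Quarter 1: $40,056.01 +$560.78 interest = $40,616.79; pay $12,017.01 → $28,599.78
Quarter 2: $28,599.78 +$560.78 interest = $29,160.56; pay $12,017.01 → $17,143.55
Quarter 3: $17,143.55 +$560.78 interest = $17,704.33; pay $12,017.01 → $5,687.32
Quarter 4: $5,687.32 +$560.78 interest = $6,248.10; pay $6,248.10 → $0.00
Total paid: $42,299.13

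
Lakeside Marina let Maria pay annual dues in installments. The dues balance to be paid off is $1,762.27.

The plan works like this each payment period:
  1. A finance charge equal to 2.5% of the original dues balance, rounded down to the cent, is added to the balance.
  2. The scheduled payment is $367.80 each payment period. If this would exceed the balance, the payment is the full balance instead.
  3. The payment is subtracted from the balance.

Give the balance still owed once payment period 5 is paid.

$143.52

Payment period 1: opening $1,762.27; interest $44.05 → $1,806.32; payment $367.80; balance $1,438.52
Payment period 2: opening $1,438.52; interest $44.05 → $1,482.57; payment $367.80; balance $1,114.77
Payment period 3: opening $1,114.77; interest $44.05 → $1,158.82; payment $367.80; balance $791.02
Payment period 4: opening $791.02; interest $44.05 → $835.07; payment $367.80; balance $467.27
Payment period 5: opening $467.27; interest $44.05 → $511.32; payment $367.80; balance $143.52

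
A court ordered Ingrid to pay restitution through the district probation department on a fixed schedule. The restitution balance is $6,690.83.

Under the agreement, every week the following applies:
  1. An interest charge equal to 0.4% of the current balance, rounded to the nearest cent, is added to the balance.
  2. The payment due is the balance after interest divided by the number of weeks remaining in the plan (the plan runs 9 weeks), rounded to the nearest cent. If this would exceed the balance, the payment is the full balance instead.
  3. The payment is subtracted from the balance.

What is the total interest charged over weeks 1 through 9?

$135.25

Week 1: opening $6,690.83; interest $26.76 → $6,717.59; payment $746.40; balance $5,971.19
Week 2: opening $5,971.19; interest $23.88 → $5,995.07; payment $749.38; balance $5,245.69
Week 3: opening $5,245.69; interest $20.98 → $5,266.67; payment $752.38; balance $4,514.29
Week 4: opening $4,514.29; interest $18.06 → $4,532.35; payment $755.39; balance $3,776.96
Week 5: opening $3,776.96; interest $15.11 → $3,792.07; payment $758.41; balance $3,033.66
Week 6: opening $3,033.66; interest $12.13 → $3,045.79; payment $761.45; balance $2,284.34
Week 7: opening $2,284.34; interest $9.14 → $2,293.48; payment $764.49; balance $1,528.99
Week 8: opening $1,528.99; interest $6.12 → $1,535.11; payment $767.56; balance $767.55
Week 9: opening $767.55; interest $3.07 → $770.62; payment $770.62; balance $0.00
Total interest: $26.76 + $23.88 + $20.98 + $18.06 + $15.11 + $12.13 + $9.14 + $6.12 + $3.07 = $135.25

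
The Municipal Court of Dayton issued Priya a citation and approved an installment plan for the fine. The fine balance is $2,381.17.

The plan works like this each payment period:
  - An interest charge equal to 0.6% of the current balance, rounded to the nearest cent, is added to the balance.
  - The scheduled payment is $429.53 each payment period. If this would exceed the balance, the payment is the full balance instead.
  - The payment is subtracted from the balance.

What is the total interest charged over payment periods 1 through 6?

# | Opening | Interest | Payment | End bal
1 | $2,381.17 | $14.29 | $429.53 | $1,965.93
2 | $1,965.93 | $11.80 | $429.53 | $1,548.20
3 | $1,548.20 | $9.29 | $429.53 | $1,127.96
4 | $1,127.96 | $6.77 | $429.53 | $705.20
5 | $705.20 | $4.23 | $429.53 | $279.90
6 | $279.90 | $1.68 | $281.58 | $0.00
Total interest: $14.29 + $11.80 + $9.29 + $6.77 + $4.23 + $1.68 = $48.06

$48.06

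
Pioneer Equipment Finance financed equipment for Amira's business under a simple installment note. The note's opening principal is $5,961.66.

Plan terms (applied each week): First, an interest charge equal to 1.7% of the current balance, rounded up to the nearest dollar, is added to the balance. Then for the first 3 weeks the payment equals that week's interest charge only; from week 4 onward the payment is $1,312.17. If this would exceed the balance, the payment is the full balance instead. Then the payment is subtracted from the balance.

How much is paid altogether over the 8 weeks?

Week 1: $5,961.66 +$102.00 interest = $6,063.66; pay $102.00 → $5,961.66
Week 2: $5,961.66 +$102.00 interest = $6,063.66; pay $102.00 → $5,961.66
Week 3: $5,961.66 +$102.00 interest = $6,063.66; pay $102.00 → $5,961.66
Week 4: $5,961.66 +$102.00 interest = $6,063.66; pay $1,312.17 → $4,751.49
Week 5: $4,751.49 +$81.00 interest = $4,832.49; pay $1,312.17 → $3,520.32
Week 6: $3,520.32 +$60.00 interest = $3,580.32; pay $1,312.17 → $2,268.15
Week 7: $2,268.15 +$39.00 interest = $2,307.15; pay $1,312.17 → $994.98
Week 8: $994.98 +$17.00 interest = $1,011.98; pay $1,011.98 → $0.00
Total paid: $6,566.66

$6,566.66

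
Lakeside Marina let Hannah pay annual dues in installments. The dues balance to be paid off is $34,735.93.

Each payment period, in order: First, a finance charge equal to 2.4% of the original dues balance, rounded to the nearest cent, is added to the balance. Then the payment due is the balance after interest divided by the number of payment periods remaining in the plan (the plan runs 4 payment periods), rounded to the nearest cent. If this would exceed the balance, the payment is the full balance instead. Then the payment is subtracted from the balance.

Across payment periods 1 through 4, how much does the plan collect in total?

$38,070.57

Payment period 1: opening $34,735.93; interest $833.66 → $35,569.59; payment $8,892.40; balance $26,677.19
Payment period 2: opening $26,677.19; interest $833.66 → $27,510.85; payment $9,170.28; balance $18,340.57
Payment period 3: opening $18,340.57; interest $833.66 → $19,174.23; payment $9,587.12; balance $9,587.11
Payment period 4: opening $9,587.11; interest $833.66 → $10,420.77; payment $10,420.77; balance $0.00
Total paid: $38,070.57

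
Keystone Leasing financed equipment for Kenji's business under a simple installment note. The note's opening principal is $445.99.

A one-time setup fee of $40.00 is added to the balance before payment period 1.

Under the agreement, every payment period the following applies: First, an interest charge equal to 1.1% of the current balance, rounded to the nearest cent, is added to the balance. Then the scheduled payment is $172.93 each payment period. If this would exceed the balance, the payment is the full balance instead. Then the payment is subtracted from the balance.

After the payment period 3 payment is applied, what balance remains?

Payment period 1: $485.99 +$5.35 interest = $491.34; pay $172.93 → $318.41
Payment period 2: $318.41 +$3.50 interest = $321.91; pay $172.93 → $148.98
Payment period 3: $148.98 +$1.64 interest = $150.62; pay $150.62 → $0.00

$0.00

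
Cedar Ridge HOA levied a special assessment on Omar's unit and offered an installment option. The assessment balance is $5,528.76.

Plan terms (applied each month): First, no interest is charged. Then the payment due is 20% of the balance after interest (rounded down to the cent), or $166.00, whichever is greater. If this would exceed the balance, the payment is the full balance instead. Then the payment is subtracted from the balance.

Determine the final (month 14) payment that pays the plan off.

$78.08

Month 1: opening $5,528.76; payment $1,105.75; balance $4,423.01
Month 2: opening $4,423.01; payment $884.60; balance $3,538.41
Month 3: opening $3,538.41; payment $707.68; balance $2,830.73
Month 4: opening $2,830.73; payment $566.14; balance $2,264.59
Month 5: opening $2,264.59; payment $452.91; balance $1,811.68
Month 6: opening $1,811.68; payment $362.33; balance $1,449.35
Month 7: opening $1,449.35; payment $289.87; balance $1,159.48
Month 8: opening $1,159.48; payment $231.89; balance $927.59
Month 9: opening $927.59; payment $185.51; balance $742.08
Month 10: opening $742.08; payment $166.00; balance $576.08
Month 11: opening $576.08; payment $166.00; balance $410.08
Month 12: opening $410.08; payment $166.00; balance $244.08
Month 13: opening $244.08; payment $166.00; balance $78.08
Month 14: opening $78.08; payment $78.08; balance $0.00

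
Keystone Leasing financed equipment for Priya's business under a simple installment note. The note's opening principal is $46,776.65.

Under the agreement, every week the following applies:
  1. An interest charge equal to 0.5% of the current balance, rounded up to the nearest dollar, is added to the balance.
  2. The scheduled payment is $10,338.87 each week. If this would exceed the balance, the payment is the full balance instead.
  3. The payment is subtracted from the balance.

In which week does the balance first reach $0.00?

Week 1: $46,776.65 +$234.00 interest = $47,010.65; pay $10,338.87 → $36,671.78
Week 2: $36,671.78 +$184.00 interest = $36,855.78; pay $10,338.87 → $26,516.91
Week 3: $26,516.91 +$133.00 interest = $26,649.91; pay $10,338.87 → $16,311.04
Week 4: $16,311.04 +$82.00 interest = $16,393.04; pay $10,338.87 → $6,054.17
Week 5: $6,054.17 +$31.00 interest = $6,085.17; pay $6,085.17 → $0.00
Balance reaches $0.00 in week 5.

5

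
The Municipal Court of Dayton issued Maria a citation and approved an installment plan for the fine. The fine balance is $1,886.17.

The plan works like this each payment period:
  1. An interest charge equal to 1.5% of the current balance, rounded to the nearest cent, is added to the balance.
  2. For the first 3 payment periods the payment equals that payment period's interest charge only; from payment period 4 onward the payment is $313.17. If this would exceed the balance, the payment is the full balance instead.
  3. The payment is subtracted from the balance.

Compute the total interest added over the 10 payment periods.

$190.90

# | Opening | Interest | Payment | End bal
1 | $1,886.17 | $28.29 | $28.29 | $1,886.17
2 | $1,886.17 | $28.29 | $28.29 | $1,886.17
3 | $1,886.17 | $28.29 | $28.29 | $1,886.17
4 | $1,886.17 | $28.29 | $313.17 | $1,601.29
5 | $1,601.29 | $24.02 | $313.17 | $1,312.14
6 | $1,312.14 | $19.68 | $313.17 | $1,018.65
7 | $1,018.65 | $15.28 | $313.17 | $720.76
8 | $720.76 | $10.81 | $313.17 | $418.40
9 | $418.40 | $6.28 | $313.17 | $111.51
10 | $111.51 | $1.67 | $113.18 | $0.00
Total interest: $28.29 + $28.29 + $28.29 + $28.29 + $24.02 + $19.68 + $15.28 + $10.81 + $6.28 + $1.67 = $190.90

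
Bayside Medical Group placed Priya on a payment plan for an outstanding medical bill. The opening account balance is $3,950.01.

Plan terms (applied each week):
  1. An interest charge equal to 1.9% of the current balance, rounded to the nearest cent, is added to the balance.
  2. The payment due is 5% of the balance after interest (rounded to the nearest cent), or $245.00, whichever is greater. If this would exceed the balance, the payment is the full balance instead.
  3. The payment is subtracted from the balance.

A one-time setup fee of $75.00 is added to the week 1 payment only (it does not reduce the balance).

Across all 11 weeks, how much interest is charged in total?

$637.43

Week 1: $3,950.01 +$75.05 interest = $4,025.06; pay $245.00 (+ $75.00 fee) → $3,780.06
Week 2: $3,780.06 +$71.82 interest = $3,851.88; pay $245.00 → $3,606.88
Week 3: $3,606.88 +$68.53 interest = $3,675.41; pay $245.00 → $3,430.41
Week 4: $3,430.41 +$65.18 interest = $3,495.59; pay $245.00 → $3,250.59
Week 5: $3,250.59 +$61.76 interest = $3,312.35; pay $245.00 → $3,067.35
Week 6: $3,067.35 +$58.28 interest = $3,125.63; pay $245.00 → $2,880.63
Week 7: $2,880.63 +$54.73 interest = $2,935.36; pay $245.00 → $2,690.36
Week 8: $2,690.36 +$51.12 interest = $2,741.48; pay $245.00 → $2,496.48
Week 9: $2,496.48 +$47.43 interest = $2,543.91; pay $245.00 → $2,298.91
Week 10: $2,298.91 +$43.68 interest = $2,342.59; pay $245.00 → $2,097.59
Week 11: $2,097.59 +$39.85 interest = $2,137.44; pay $245.00 → $1,892.44
Total interest: $75.05 + $71.82 + $68.53 + $65.18 + $61.76 + $58.28 + $54.73 + $51.12 + $47.43 + $43.68 + $39.85 = $637.43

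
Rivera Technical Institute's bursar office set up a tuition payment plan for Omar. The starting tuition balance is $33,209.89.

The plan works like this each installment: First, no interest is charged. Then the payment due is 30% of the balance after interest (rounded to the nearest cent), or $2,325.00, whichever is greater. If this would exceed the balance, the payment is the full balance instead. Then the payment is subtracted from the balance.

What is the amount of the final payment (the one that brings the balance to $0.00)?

$931.58

# | Opening | Payment | End bal
1 | $33,209.89 | $9,962.97 | $23,246.92
2 | $23,246.92 | $6,974.08 | $16,272.84
3 | $16,272.84 | $4,881.85 | $11,390.99
4 | $11,390.99 | $3,417.30 | $7,973.69
5 | $7,973.69 | $2,392.11 | $5,581.58
6 | $5,581.58 | $2,325.00 | $3,256.58
7 | $3,256.58 | $2,325.00 | $931.58
8 | $931.58 | $931.58 | $0.00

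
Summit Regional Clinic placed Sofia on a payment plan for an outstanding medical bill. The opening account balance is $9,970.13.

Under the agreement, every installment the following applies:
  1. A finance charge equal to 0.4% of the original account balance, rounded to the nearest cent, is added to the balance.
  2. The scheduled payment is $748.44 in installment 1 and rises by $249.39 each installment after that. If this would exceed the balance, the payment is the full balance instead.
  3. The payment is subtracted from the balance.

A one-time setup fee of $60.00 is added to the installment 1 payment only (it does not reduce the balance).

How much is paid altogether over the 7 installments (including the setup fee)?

Installment 1: opening $9,970.13; interest $39.88 → $10,010.01; payment $748.44 (+ $60.00 fee); balance $9,261.57
Installment 2: opening $9,261.57; interest $39.88 → $9,301.45; payment $997.83; balance $8,303.62
Installment 3: opening $8,303.62; interest $39.88 → $8,343.50; payment $1,247.22; balance $7,096.28
Installment 4: opening $7,096.28; interest $39.88 → $7,136.16; payment $1,496.61; balance $5,639.55
Installment 5: opening $5,639.55; interest $39.88 → $5,679.43; payment $1,746.00; balance $3,933.43
Installment 6: opening $3,933.43; interest $39.88 → $3,973.31; payment $1,995.39; balance $1,977.92
Installment 7: opening $1,977.92; interest $39.88 → $2,017.80; payment $2,017.80; balance $0.00
Total paid: $10,309.29

$10,309.29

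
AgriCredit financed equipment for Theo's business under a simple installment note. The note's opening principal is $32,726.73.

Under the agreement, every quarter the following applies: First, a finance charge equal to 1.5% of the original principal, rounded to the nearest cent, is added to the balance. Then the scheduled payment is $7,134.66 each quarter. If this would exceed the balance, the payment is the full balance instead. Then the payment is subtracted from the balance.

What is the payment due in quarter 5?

Quarter 1: $32,726.73 +$490.90 interest = $33,217.63; pay $7,134.66 → $26,082.97
Quarter 2: $26,082.97 +$490.90 interest = $26,573.87; pay $7,134.66 → $19,439.21
Quarter 3: $19,439.21 +$490.90 interest = $19,930.11; pay $7,134.66 → $12,795.45
Quarter 4: $12,795.45 +$490.90 interest = $13,286.35; pay $7,134.66 → $6,151.69
Quarter 5: $6,151.69 +$490.90 interest = $6,642.59; pay $6,642.59 → $0.00

$6,642.59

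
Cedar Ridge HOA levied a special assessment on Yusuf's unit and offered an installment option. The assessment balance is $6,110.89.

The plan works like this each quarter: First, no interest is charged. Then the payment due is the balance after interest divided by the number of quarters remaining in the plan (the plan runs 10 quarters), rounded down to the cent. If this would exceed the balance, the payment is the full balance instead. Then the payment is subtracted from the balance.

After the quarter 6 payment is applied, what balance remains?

Quarter 1: opening $6,110.89; payment $611.08; balance $5,499.81
Quarter 2: opening $5,499.81; payment $611.09; balance $4,888.72
Quarter 3: opening $4,888.72; payment $611.09; balance $4,277.63
Quarter 4: opening $4,277.63; payment $611.09; balance $3,666.54
Quarter 5: opening $3,666.54; payment $611.09; balance $3,055.45
Quarter 6: opening $3,055.45; payment $611.09; balance $2,444.36

$2,444.36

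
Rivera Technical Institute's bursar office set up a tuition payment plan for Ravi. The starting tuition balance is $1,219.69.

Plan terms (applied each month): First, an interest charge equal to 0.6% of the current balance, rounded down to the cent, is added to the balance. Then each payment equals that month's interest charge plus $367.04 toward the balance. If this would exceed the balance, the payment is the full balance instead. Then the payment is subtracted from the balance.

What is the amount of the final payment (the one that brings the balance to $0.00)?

$119.28

Month 1: $1,219.69 +$7.31 interest = $1,227.00; pay $374.35 → $852.65
Month 2: $852.65 +$5.11 interest = $857.76; pay $372.15 → $485.61
Month 3: $485.61 +$2.91 interest = $488.52; pay $369.95 → $118.57
Month 4: $118.57 +$0.71 interest = $119.28; pay $119.28 → $0.00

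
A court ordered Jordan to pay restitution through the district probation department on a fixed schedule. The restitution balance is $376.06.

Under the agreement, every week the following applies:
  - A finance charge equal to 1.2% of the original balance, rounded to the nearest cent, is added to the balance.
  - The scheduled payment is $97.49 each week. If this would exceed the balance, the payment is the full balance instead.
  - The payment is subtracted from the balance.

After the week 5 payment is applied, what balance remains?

Week 1: $376.06 +$4.51 interest = $380.57; pay $97.49 → $283.08
Week 2: $283.08 +$4.51 interest = $287.59; pay $97.49 → $190.10
Week 3: $190.10 +$4.51 interest = $194.61; pay $97.49 → $97.12
Week 4: $97.12 +$4.51 interest = $101.63; pay $97.49 → $4.14
Week 5: $4.14 +$4.51 interest = $8.65; pay $8.65 → $0.00

$0.00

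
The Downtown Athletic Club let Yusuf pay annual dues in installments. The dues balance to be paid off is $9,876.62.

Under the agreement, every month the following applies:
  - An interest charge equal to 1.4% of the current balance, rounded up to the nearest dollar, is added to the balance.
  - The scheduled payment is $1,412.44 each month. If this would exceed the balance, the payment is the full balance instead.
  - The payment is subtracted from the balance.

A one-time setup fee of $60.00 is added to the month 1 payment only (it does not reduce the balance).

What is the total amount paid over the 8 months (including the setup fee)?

$10,534.62

Month 1: $9,876.62 +$139.00 interest = $10,015.62; pay $1,412.44 (+ $60.00 fee) → $8,603.18
Month 2: $8,603.18 +$121.00 interest = $8,724.18; pay $1,412.44 → $7,311.74
Month 3: $7,311.74 +$103.00 interest = $7,414.74; pay $1,412.44 → $6,002.30
Month 4: $6,002.30 +$85.00 interest = $6,087.30; pay $1,412.44 → $4,674.86
Month 5: $4,674.86 +$66.00 interest = $4,740.86; pay $1,412.44 → $3,328.42
Month 6: $3,328.42 +$47.00 interest = $3,375.42; pay $1,412.44 → $1,962.98
Month 7: $1,962.98 +$28.00 interest = $1,990.98; pay $1,412.44 → $578.54
Month 8: $578.54 +$9.00 interest = $587.54; pay $587.54 → $0.00
Total paid: $10,534.62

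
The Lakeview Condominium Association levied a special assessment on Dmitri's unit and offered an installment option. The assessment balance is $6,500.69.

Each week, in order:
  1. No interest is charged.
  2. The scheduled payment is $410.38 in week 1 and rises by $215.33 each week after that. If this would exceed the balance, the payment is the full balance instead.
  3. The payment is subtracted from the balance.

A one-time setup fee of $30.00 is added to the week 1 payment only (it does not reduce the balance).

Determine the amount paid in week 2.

Week 1: $6,500.69 − $410.38 (+ $30.00 fee) → $6,090.31
Week 2: $6,090.31 − $625.71 → $5,464.60

$625.71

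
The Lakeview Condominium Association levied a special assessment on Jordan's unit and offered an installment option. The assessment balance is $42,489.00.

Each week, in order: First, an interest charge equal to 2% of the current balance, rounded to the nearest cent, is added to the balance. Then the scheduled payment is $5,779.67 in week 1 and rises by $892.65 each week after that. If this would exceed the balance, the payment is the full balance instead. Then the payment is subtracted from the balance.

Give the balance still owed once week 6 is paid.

Week 1: opening $42,489.00; interest $849.78 → $43,338.78; payment $5,779.67; balance $37,559.11
Week 2: opening $37,559.11; interest $751.18 → $38,310.29; payment $6,672.32; balance $31,637.97
Week 3: opening $31,637.97; interest $632.76 → $32,270.73; payment $7,564.97; balance $24,705.76
Week 4: opening $24,705.76; interest $494.12 → $25,199.88; payment $8,457.62; balance $16,742.26
Week 5: opening $16,742.26; interest $334.85 → $17,077.11; payment $9,350.27; balance $7,726.84
Week 6: opening $7,726.84; interest $154.54 → $7,881.38; payment $7,881.38; balance $0.00

$0.00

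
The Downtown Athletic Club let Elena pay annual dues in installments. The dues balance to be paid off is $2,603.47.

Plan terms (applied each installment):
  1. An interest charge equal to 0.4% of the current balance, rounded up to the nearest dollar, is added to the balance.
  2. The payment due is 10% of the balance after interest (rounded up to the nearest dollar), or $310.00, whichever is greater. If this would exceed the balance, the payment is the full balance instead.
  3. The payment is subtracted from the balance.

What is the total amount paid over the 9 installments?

$2,658.47

# | Opening | Interest | Payment | End bal
1 | $2,603.47 | $11.00 | $310.00 | $2,304.47
2 | $2,304.47 | $10.00 | $310.00 | $2,004.47
3 | $2,004.47 | $9.00 | $310.00 | $1,703.47
4 | $1,703.47 | $7.00 | $310.00 | $1,400.47
5 | $1,400.47 | $6.00 | $310.00 | $1,096.47
6 | $1,096.47 | $5.00 | $310.00 | $791.47
7 | $791.47 | $4.00 | $310.00 | $485.47
8 | $485.47 | $2.00 | $310.00 | $177.47
9 | $177.47 | $1.00 | $178.47 | $0.00
Total paid: $2,658.47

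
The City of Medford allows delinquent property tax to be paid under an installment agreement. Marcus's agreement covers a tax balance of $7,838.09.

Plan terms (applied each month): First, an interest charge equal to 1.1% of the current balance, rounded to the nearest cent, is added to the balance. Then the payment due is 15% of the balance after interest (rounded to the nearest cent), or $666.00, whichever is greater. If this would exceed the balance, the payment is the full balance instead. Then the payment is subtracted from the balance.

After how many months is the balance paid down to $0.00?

Month 1: opening $7,838.09; interest $86.22 → $7,924.31; payment $1,188.65; balance $6,735.66
Month 2: opening $6,735.66; interest $74.09 → $6,809.75; payment $1,021.46; balance $5,788.29
Month 3: opening $5,788.29; interest $63.67 → $5,851.96; payment $877.79; balance $4,974.17
Month 4: opening $4,974.17; interest $54.72 → $5,028.89; payment $754.33; balance $4,274.56
Month 5: opening $4,274.56; interest $47.02 → $4,321.58; payment $666.00; balance $3,655.58
Month 6: opening $3,655.58; interest $40.21 → $3,695.79; payment $666.00; balance $3,029.79
Month 7: opening $3,029.79; interest $33.33 → $3,063.12; payment $666.00; balance $2,397.12
Month 8: opening $2,397.12; interest $26.37 → $2,423.49; payment $666.00; balance $1,757.49
Month 9: opening $1,757.49; interest $19.33 → $1,776.82; payment $666.00; balance $1,110.82
Month 10: opening $1,110.82; interest $12.22 → $1,123.04; payment $666.00; balance $457.04
Month 11: opening $457.04; interest $5.03 → $462.07; payment $462.07; balance $0.00
Balance reaches $0.00 in month 11.

11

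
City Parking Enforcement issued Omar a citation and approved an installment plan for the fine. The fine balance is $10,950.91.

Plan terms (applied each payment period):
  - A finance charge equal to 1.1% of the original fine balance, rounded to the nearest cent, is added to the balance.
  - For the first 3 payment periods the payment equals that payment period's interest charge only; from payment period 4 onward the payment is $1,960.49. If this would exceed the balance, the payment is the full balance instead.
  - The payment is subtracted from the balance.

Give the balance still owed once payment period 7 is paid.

Payment period 1: opening $10,950.91; interest $120.46 → $11,071.37; payment $120.46; balance $10,950.91
Payment period 2: opening $10,950.91; interest $120.46 → $11,071.37; payment $120.46; balance $10,950.91
Payment period 3: opening $10,950.91; interest $120.46 → $11,071.37; payment $120.46; balance $10,950.91
Payment period 4: opening $10,950.91; interest $120.46 → $11,071.37; payment $1,960.49; balance $9,110.88
Payment period 5: opening $9,110.88; interest $120.46 → $9,231.34; payment $1,960.49; balance $7,270.85
Payment period 6: opening $7,270.85; interest $120.46 → $7,391.31; payment $1,960.49; balance $5,430.82
Payment period 7: opening $5,430.82; interest $120.46 → $5,551.28; payment $1,960.49; balance $3,590.79

$3,590.79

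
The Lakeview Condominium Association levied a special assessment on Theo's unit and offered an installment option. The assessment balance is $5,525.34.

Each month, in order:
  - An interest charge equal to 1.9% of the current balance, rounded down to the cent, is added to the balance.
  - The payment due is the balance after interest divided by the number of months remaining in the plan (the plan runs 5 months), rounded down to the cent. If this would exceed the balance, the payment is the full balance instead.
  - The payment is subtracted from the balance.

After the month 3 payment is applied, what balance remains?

Month 1: $5,525.34 +$104.98 interest = $5,630.32; pay $1,126.06 → $4,504.26
Month 2: $4,504.26 +$85.58 interest = $4,589.84; pay $1,147.46 → $3,442.38
Month 3: $3,442.38 +$65.40 interest = $3,507.78; pay $1,169.26 → $2,338.52

$2,338.52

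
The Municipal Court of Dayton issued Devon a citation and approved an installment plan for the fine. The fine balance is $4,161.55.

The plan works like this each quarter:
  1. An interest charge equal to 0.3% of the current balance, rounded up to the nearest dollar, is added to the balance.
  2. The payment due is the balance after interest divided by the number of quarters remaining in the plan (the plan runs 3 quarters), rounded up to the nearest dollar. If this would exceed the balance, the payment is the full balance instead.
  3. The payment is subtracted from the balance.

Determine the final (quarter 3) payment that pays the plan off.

Quarter 1: $4,161.55 +$13.00 interest = $4,174.55; pay $1,392.00 → $2,782.55
Quarter 2: $2,782.55 +$9.00 interest = $2,791.55; pay $1,396.00 → $1,395.55
Quarter 3: $1,395.55 +$5.00 interest = $1,400.55; pay $1,400.55 → $0.00

$1,400.55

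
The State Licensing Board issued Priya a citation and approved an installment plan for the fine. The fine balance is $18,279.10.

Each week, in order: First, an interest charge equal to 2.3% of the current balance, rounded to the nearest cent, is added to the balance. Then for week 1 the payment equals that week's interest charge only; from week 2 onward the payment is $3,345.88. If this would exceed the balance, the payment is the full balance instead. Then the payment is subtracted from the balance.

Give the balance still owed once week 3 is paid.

$12,360.89

Week 1: opening $18,279.10; interest $420.42 → $18,699.52; payment $420.42; balance $18,279.10
Week 2: opening $18,279.10; interest $420.42 → $18,699.52; payment $3,345.88; balance $15,353.64
Week 3: opening $15,353.64; interest $353.13 → $15,706.77; payment $3,345.88; balance $12,360.89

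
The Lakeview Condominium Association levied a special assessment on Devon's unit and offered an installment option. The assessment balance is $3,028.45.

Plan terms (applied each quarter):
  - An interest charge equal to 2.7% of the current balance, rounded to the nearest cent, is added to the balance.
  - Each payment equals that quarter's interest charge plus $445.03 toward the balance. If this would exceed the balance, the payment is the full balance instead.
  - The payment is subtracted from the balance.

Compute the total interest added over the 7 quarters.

Quarter 1: opening $3,028.45; interest $81.77 → $3,110.22; payment $526.80; balance $2,583.42
Quarter 2: opening $2,583.42; interest $69.75 → $2,653.17; payment $514.78; balance $2,138.39
Quarter 3: opening $2,138.39; interest $57.74 → $2,196.13; payment $502.77; balance $1,693.36
Quarter 4: opening $1,693.36; interest $45.72 → $1,739.08; payment $490.75; balance $1,248.33
Quarter 5: opening $1,248.33; interest $33.70 → $1,282.03; payment $478.73; balance $803.30
Quarter 6: opening $803.30; interest $21.69 → $824.99; payment $466.72; balance $358.27
Quarter 7: opening $358.27; interest $9.67 → $367.94; payment $367.94; balance $0.00
Total interest: $81.77 + $69.75 + $57.74 + $45.72 + $33.70 + $21.69 + $9.67 = $320.04

$320.04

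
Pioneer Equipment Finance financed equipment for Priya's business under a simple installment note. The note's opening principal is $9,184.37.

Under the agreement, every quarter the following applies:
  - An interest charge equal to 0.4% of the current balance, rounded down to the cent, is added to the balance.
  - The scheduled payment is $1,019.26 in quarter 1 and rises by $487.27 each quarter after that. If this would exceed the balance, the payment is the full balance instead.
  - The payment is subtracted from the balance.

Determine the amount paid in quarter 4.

Quarter 1: opening $9,184.37; interest $36.73 → $9,221.10; payment $1,019.26; balance $8,201.84
Quarter 2: opening $8,201.84; interest $32.80 → $8,234.64; payment $1,506.53; balance $6,728.11
Quarter 3: opening $6,728.11; interest $26.91 → $6,755.02; payment $1,993.80; balance $4,761.22
Quarter 4: opening $4,761.22; interest $19.04 → $4,780.26; payment $2,481.07; balance $2,299.19

$2,481.07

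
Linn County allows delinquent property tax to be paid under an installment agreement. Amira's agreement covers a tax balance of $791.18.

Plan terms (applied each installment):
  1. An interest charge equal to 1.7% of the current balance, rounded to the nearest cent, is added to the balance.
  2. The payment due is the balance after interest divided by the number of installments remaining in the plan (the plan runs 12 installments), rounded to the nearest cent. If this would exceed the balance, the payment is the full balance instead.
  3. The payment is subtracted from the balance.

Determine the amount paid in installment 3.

$69.35

Installment 1: $791.18 +$13.45 interest = $804.63; pay $67.05 → $737.58
Installment 2: $737.58 +$12.54 interest = $750.12; pay $68.19 → $681.93
Installment 3: $681.93 +$11.59 interest = $693.52; pay $69.35 → $624.17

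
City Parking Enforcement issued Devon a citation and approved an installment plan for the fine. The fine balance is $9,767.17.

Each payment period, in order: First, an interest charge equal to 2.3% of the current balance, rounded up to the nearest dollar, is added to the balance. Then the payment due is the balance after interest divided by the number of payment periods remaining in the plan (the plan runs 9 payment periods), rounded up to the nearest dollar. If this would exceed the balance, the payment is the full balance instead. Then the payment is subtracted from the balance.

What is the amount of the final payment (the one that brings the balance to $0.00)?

$1,331.17

Payment period 1: opening $9,767.17; interest $225.00 → $9,992.17; payment $1,111.00; balance $8,881.17
Payment period 2: opening $8,881.17; interest $205.00 → $9,086.17; payment $1,136.00; balance $7,950.17
Payment period 3: opening $7,950.17; interest $183.00 → $8,133.17; payment $1,162.00; balance $6,971.17
Payment period 4: opening $6,971.17; interest $161.00 → $7,132.17; payment $1,189.00; balance $5,943.17
Payment period 5: opening $5,943.17; interest $137.00 → $6,080.17; payment $1,217.00; balance $4,863.17
Payment period 6: opening $4,863.17; interest $112.00 → $4,975.17; payment $1,244.00; balance $3,731.17
Payment period 7: opening $3,731.17; interest $86.00 → $3,817.17; payment $1,273.00; balance $2,544.17
Payment period 8: opening $2,544.17; interest $59.00 → $2,603.17; payment $1,302.00; balance $1,301.17
Payment period 9: opening $1,301.17; interest $30.00 → $1,331.17; payment $1,331.17; balance $0.00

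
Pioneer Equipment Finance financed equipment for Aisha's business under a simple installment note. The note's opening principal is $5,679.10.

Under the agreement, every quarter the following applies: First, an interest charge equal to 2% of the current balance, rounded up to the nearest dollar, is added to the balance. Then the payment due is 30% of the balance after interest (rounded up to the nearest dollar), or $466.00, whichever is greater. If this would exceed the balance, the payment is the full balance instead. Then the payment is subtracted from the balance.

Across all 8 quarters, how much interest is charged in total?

$362.00

# | Opening | Interest | Payment | End bal
1 | $5,679.10 | $114.00 | $1,738.00 | $4,055.10
2 | $4,055.10 | $82.00 | $1,242.00 | $2,895.10
3 | $2,895.10 | $58.00 | $886.00 | $2,067.10
4 | $2,067.10 | $42.00 | $633.00 | $1,476.10
5 | $1,476.10 | $30.00 | $466.00 | $1,040.10
6 | $1,040.10 | $21.00 | $466.00 | $595.10
7 | $595.10 | $12.00 | $466.00 | $141.10
8 | $141.10 | $3.00 | $144.10 | $0.00
Total interest: $114.00 + $82.00 + $58.00 + $42.00 + $30.00 + $21.00 + $12.00 + $3.00 = $362.00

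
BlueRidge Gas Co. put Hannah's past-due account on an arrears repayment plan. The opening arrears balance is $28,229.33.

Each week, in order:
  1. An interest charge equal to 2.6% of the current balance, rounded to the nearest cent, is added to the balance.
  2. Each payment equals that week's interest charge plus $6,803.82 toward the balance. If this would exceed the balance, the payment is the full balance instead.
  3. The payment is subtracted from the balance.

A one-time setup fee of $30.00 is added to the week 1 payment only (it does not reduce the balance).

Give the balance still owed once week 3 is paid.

$7,817.87

Week 1: opening $28,229.33; interest $733.96 → $28,963.29; payment $7,537.78 (+ $30.00 fee); balance $21,425.51
Week 2: opening $21,425.51; interest $557.06 → $21,982.57; payment $7,360.88; balance $14,621.69
Week 3: opening $14,621.69; interest $380.16 → $15,001.85; payment $7,183.98; balance $7,817.87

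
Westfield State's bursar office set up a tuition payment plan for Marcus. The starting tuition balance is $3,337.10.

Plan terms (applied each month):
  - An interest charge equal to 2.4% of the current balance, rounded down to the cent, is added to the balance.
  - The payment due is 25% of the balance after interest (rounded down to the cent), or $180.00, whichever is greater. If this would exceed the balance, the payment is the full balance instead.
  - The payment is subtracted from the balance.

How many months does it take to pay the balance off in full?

Month 1: opening $3,337.10; interest $80.09 → $3,417.19; payment $854.29; balance $2,562.90
Month 2: opening $2,562.90; interest $61.50 → $2,624.40; payment $656.10; balance $1,968.30
Month 3: opening $1,968.30; interest $47.23 → $2,015.53; payment $503.88; balance $1,511.65
Month 4: opening $1,511.65; interest $36.27 → $1,547.92; payment $386.98; balance $1,160.94
Month 5: opening $1,160.94; interest $27.86 → $1,188.80; payment $297.20; balance $891.60
Month 6: opening $891.60; interest $21.39 → $912.99; payment $228.24; balance $684.75
Month 7: opening $684.75; interest $16.43 → $701.18; payment $180.00; balance $521.18
Month 8: opening $521.18; interest $12.50 → $533.68; payment $180.00; balance $353.68
Month 9: opening $353.68; interest $8.48 → $362.16; payment $180.00; balance $182.16
Month 10: opening $182.16; interest $4.37 → $186.53; payment $180.00; balance $6.53
Month 11: opening $6.53; interest $0.15 → $6.68; payment $6.68; balance $0.00
Balance reaches $0.00 in month 11.

11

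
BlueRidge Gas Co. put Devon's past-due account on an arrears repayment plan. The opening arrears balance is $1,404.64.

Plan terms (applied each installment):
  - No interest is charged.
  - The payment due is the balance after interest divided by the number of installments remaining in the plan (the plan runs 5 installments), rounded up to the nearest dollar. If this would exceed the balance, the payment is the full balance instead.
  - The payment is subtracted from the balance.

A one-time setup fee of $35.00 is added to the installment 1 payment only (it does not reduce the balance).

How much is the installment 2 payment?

$281.00

Installment 1: opening $1,404.64; payment $281.00 (+ $35.00 fee); balance $1,123.64
Installment 2: opening $1,123.64; payment $281.00; balance $842.64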